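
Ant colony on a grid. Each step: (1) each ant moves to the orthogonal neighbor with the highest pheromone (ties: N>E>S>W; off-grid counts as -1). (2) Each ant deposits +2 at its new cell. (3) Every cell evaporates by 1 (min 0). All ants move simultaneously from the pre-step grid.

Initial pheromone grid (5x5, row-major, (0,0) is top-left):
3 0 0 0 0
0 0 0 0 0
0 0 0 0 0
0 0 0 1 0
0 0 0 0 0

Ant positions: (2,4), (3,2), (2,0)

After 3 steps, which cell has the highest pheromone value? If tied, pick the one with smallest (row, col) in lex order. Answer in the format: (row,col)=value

Step 1: ant0:(2,4)->N->(1,4) | ant1:(3,2)->E->(3,3) | ant2:(2,0)->N->(1,0)
  grid max=2 at (0,0)
Step 2: ant0:(1,4)->N->(0,4) | ant1:(3,3)->N->(2,3) | ant2:(1,0)->N->(0,0)
  grid max=3 at (0,0)
Step 3: ant0:(0,4)->S->(1,4) | ant1:(2,3)->S->(3,3) | ant2:(0,0)->E->(0,1)
  grid max=2 at (0,0)
Final grid:
  2 1 0 0 0
  0 0 0 0 1
  0 0 0 0 0
  0 0 0 2 0
  0 0 0 0 0
Max pheromone 2 at (0,0)

Answer: (0,0)=2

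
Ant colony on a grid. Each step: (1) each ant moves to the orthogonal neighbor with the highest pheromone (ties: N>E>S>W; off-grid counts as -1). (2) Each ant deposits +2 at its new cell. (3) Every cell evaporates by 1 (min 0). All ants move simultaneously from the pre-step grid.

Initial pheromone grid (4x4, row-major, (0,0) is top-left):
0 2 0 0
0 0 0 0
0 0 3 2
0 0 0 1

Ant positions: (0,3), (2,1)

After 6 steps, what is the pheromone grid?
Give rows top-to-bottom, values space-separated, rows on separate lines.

After step 1: ants at (1,3),(2,2)
  0 1 0 0
  0 0 0 1
  0 0 4 1
  0 0 0 0
After step 2: ants at (2,3),(2,3)
  0 0 0 0
  0 0 0 0
  0 0 3 4
  0 0 0 0
After step 3: ants at (2,2),(2,2)
  0 0 0 0
  0 0 0 0
  0 0 6 3
  0 0 0 0
After step 4: ants at (2,3),(2,3)
  0 0 0 0
  0 0 0 0
  0 0 5 6
  0 0 0 0
After step 5: ants at (2,2),(2,2)
  0 0 0 0
  0 0 0 0
  0 0 8 5
  0 0 0 0
After step 6: ants at (2,3),(2,3)
  0 0 0 0
  0 0 0 0
  0 0 7 8
  0 0 0 0

0 0 0 0
0 0 0 0
0 0 7 8
0 0 0 0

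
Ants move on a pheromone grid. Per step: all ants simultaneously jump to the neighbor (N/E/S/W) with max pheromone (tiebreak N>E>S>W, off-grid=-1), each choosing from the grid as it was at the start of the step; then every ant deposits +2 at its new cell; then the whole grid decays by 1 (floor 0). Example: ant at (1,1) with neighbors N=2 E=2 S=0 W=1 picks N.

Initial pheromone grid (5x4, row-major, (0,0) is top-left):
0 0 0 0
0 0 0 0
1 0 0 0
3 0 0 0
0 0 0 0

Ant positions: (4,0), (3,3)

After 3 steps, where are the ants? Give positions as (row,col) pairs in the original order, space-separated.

Step 1: ant0:(4,0)->N->(3,0) | ant1:(3,3)->N->(2,3)
  grid max=4 at (3,0)
Step 2: ant0:(3,0)->N->(2,0) | ant1:(2,3)->N->(1,3)
  grid max=3 at (3,0)
Step 3: ant0:(2,0)->S->(3,0) | ant1:(1,3)->N->(0,3)
  grid max=4 at (3,0)

(3,0) (0,3)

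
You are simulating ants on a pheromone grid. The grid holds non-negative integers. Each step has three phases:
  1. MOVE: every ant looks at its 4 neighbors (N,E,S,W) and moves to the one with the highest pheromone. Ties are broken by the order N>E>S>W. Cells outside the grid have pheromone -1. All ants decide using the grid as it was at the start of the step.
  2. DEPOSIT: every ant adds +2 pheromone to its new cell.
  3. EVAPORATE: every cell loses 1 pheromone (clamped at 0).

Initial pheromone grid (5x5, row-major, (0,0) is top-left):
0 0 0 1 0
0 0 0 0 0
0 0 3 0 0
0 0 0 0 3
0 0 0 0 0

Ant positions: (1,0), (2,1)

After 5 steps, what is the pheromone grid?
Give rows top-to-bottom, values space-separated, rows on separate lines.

After step 1: ants at (0,0),(2,2)
  1 0 0 0 0
  0 0 0 0 0
  0 0 4 0 0
  0 0 0 0 2
  0 0 0 0 0
After step 2: ants at (0,1),(1,2)
  0 1 0 0 0
  0 0 1 0 0
  0 0 3 0 0
  0 0 0 0 1
  0 0 0 0 0
After step 3: ants at (0,2),(2,2)
  0 0 1 0 0
  0 0 0 0 0
  0 0 4 0 0
  0 0 0 0 0
  0 0 0 0 0
After step 4: ants at (0,3),(1,2)
  0 0 0 1 0
  0 0 1 0 0
  0 0 3 0 0
  0 0 0 0 0
  0 0 0 0 0
After step 5: ants at (0,4),(2,2)
  0 0 0 0 1
  0 0 0 0 0
  0 0 4 0 0
  0 0 0 0 0
  0 0 0 0 0

0 0 0 0 1
0 0 0 0 0
0 0 4 0 0
0 0 0 0 0
0 0 0 0 0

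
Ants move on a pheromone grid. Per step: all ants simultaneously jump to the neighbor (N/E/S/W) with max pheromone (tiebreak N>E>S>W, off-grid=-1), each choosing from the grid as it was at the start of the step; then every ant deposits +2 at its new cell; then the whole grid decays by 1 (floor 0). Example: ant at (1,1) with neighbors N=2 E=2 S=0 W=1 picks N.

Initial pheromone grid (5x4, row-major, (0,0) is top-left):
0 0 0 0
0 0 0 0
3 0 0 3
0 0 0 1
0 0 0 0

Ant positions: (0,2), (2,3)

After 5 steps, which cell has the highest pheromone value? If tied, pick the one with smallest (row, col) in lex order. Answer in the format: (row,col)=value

Step 1: ant0:(0,2)->E->(0,3) | ant1:(2,3)->S->(3,3)
  grid max=2 at (2,0)
Step 2: ant0:(0,3)->S->(1,3) | ant1:(3,3)->N->(2,3)
  grid max=3 at (2,3)
Step 3: ant0:(1,3)->S->(2,3) | ant1:(2,3)->N->(1,3)
  grid max=4 at (2,3)
Step 4: ant0:(2,3)->N->(1,3) | ant1:(1,3)->S->(2,3)
  grid max=5 at (2,3)
Step 5: ant0:(1,3)->S->(2,3) | ant1:(2,3)->N->(1,3)
  grid max=6 at (2,3)
Final grid:
  0 0 0 0
  0 0 0 4
  0 0 0 6
  0 0 0 0
  0 0 0 0
Max pheromone 6 at (2,3)

Answer: (2,3)=6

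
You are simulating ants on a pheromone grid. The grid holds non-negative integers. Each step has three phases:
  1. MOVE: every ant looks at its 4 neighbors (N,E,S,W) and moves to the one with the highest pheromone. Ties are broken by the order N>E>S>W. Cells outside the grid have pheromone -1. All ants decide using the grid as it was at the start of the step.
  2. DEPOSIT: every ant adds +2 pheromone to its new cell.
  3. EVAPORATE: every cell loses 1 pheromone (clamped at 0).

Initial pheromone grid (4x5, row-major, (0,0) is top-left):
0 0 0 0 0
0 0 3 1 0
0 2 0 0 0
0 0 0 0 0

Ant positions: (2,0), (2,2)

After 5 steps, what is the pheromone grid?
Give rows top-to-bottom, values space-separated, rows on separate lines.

After step 1: ants at (2,1),(1,2)
  0 0 0 0 0
  0 0 4 0 0
  0 3 0 0 0
  0 0 0 0 0
After step 2: ants at (1,1),(0,2)
  0 0 1 0 0
  0 1 3 0 0
  0 2 0 0 0
  0 0 0 0 0
After step 3: ants at (1,2),(1,2)
  0 0 0 0 0
  0 0 6 0 0
  0 1 0 0 0
  0 0 0 0 0
After step 4: ants at (0,2),(0,2)
  0 0 3 0 0
  0 0 5 0 0
  0 0 0 0 0
  0 0 0 0 0
After step 5: ants at (1,2),(1,2)
  0 0 2 0 0
  0 0 8 0 0
  0 0 0 0 0
  0 0 0 0 0

0 0 2 0 0
0 0 8 0 0
0 0 0 0 0
0 0 0 0 0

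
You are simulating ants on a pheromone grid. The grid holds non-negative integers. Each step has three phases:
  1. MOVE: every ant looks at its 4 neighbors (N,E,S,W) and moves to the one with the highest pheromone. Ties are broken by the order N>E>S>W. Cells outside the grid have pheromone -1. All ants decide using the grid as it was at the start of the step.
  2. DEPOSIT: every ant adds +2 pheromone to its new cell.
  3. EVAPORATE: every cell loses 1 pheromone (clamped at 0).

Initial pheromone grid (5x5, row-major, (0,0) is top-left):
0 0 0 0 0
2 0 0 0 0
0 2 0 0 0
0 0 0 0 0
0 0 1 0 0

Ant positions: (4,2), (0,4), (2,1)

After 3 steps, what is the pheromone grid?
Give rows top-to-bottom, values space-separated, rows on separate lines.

After step 1: ants at (3,2),(1,4),(1,1)
  0 0 0 0 0
  1 1 0 0 1
  0 1 0 0 0
  0 0 1 0 0
  0 0 0 0 0
After step 2: ants at (2,2),(0,4),(2,1)
  0 0 0 0 1
  0 0 0 0 0
  0 2 1 0 0
  0 0 0 0 0
  0 0 0 0 0
After step 3: ants at (2,1),(1,4),(2,2)
  0 0 0 0 0
  0 0 0 0 1
  0 3 2 0 0
  0 0 0 0 0
  0 0 0 0 0

0 0 0 0 0
0 0 0 0 1
0 3 2 0 0
0 0 0 0 0
0 0 0 0 0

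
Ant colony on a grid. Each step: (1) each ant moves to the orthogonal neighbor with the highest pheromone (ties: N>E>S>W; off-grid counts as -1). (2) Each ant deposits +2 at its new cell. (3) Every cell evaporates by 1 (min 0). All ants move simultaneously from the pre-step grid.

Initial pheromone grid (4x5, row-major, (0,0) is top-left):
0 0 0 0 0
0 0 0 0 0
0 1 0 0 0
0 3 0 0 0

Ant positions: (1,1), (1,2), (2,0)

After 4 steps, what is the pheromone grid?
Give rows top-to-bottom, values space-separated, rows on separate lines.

After step 1: ants at (2,1),(0,2),(2,1)
  0 0 1 0 0
  0 0 0 0 0
  0 4 0 0 0
  0 2 0 0 0
After step 2: ants at (3,1),(0,3),(3,1)
  0 0 0 1 0
  0 0 0 0 0
  0 3 0 0 0
  0 5 0 0 0
After step 3: ants at (2,1),(0,4),(2,1)
  0 0 0 0 1
  0 0 0 0 0
  0 6 0 0 0
  0 4 0 0 0
After step 4: ants at (3,1),(1,4),(3,1)
  0 0 0 0 0
  0 0 0 0 1
  0 5 0 0 0
  0 7 0 0 0

0 0 0 0 0
0 0 0 0 1
0 5 0 0 0
0 7 0 0 0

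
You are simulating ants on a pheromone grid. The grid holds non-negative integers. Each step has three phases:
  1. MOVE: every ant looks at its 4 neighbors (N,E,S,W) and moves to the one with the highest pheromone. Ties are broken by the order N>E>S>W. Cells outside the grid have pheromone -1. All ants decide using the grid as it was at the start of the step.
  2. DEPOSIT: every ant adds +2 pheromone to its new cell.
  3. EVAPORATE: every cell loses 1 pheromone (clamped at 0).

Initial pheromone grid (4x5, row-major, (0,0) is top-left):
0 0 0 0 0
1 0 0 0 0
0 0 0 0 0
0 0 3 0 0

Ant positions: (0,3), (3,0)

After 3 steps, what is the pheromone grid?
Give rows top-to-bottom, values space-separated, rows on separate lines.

After step 1: ants at (0,4),(2,0)
  0 0 0 0 1
  0 0 0 0 0
  1 0 0 0 0
  0 0 2 0 0
After step 2: ants at (1,4),(1,0)
  0 0 0 0 0
  1 0 0 0 1
  0 0 0 0 0
  0 0 1 0 0
After step 3: ants at (0,4),(0,0)
  1 0 0 0 1
  0 0 0 0 0
  0 0 0 0 0
  0 0 0 0 0

1 0 0 0 1
0 0 0 0 0
0 0 0 0 0
0 0 0 0 0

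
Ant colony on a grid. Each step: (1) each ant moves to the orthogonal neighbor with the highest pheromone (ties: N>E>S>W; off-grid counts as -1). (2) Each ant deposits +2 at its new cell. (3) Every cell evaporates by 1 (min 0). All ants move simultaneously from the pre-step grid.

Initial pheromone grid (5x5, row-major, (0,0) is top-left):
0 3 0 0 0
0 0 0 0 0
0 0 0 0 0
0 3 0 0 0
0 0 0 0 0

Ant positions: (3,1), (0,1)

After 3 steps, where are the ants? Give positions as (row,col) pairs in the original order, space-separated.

Step 1: ant0:(3,1)->N->(2,1) | ant1:(0,1)->E->(0,2)
  grid max=2 at (0,1)
Step 2: ant0:(2,1)->S->(3,1) | ant1:(0,2)->W->(0,1)
  grid max=3 at (0,1)
Step 3: ant0:(3,1)->N->(2,1) | ant1:(0,1)->E->(0,2)
  grid max=2 at (0,1)

(2,1) (0,2)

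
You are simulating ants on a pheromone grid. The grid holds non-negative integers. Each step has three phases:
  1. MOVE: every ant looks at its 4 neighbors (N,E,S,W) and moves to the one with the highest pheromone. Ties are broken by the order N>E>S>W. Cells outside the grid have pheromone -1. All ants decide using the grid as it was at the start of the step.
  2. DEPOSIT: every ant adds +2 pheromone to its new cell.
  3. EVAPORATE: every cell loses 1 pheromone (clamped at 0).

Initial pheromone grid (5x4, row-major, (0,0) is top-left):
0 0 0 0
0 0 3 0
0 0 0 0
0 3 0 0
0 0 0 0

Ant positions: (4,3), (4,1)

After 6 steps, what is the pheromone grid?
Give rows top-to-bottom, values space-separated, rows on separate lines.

After step 1: ants at (3,3),(3,1)
  0 0 0 0
  0 0 2 0
  0 0 0 0
  0 4 0 1
  0 0 0 0
After step 2: ants at (2,3),(2,1)
  0 0 0 0
  0 0 1 0
  0 1 0 1
  0 3 0 0
  0 0 0 0
After step 3: ants at (1,3),(3,1)
  0 0 0 0
  0 0 0 1
  0 0 0 0
  0 4 0 0
  0 0 0 0
After step 4: ants at (0,3),(2,1)
  0 0 0 1
  0 0 0 0
  0 1 0 0
  0 3 0 0
  0 0 0 0
After step 5: ants at (1,3),(3,1)
  0 0 0 0
  0 0 0 1
  0 0 0 0
  0 4 0 0
  0 0 0 0
After step 6: ants at (0,3),(2,1)
  0 0 0 1
  0 0 0 0
  0 1 0 0
  0 3 0 0
  0 0 0 0

0 0 0 1
0 0 0 0
0 1 0 0
0 3 0 0
0 0 0 0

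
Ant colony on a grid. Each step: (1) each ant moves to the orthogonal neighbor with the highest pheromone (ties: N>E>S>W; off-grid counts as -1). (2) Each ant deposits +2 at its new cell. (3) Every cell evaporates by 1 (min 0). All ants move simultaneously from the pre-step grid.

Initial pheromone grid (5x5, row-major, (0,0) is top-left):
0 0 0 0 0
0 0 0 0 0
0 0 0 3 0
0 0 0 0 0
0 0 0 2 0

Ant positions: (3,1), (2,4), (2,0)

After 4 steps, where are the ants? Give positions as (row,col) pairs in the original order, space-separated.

Step 1: ant0:(3,1)->N->(2,1) | ant1:(2,4)->W->(2,3) | ant2:(2,0)->N->(1,0)
  grid max=4 at (2,3)
Step 2: ant0:(2,1)->N->(1,1) | ant1:(2,3)->N->(1,3) | ant2:(1,0)->N->(0,0)
  grid max=3 at (2,3)
Step 3: ant0:(1,1)->N->(0,1) | ant1:(1,3)->S->(2,3) | ant2:(0,0)->E->(0,1)
  grid max=4 at (2,3)
Step 4: ant0:(0,1)->E->(0,2) | ant1:(2,3)->N->(1,3) | ant2:(0,1)->E->(0,2)
  grid max=3 at (0,2)

(0,2) (1,3) (0,2)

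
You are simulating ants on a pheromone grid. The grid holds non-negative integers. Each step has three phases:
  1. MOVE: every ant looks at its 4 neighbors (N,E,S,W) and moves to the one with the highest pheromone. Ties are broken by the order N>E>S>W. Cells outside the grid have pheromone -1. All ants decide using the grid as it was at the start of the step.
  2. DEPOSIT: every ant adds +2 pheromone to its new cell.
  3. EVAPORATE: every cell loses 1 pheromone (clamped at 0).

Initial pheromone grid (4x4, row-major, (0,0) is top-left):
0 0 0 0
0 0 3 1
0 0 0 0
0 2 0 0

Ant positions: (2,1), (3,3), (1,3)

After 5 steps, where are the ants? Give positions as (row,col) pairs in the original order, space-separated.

Step 1: ant0:(2,1)->S->(3,1) | ant1:(3,3)->N->(2,3) | ant2:(1,3)->W->(1,2)
  grid max=4 at (1,2)
Step 2: ant0:(3,1)->N->(2,1) | ant1:(2,3)->N->(1,3) | ant2:(1,2)->N->(0,2)
  grid max=3 at (1,2)
Step 3: ant0:(2,1)->S->(3,1) | ant1:(1,3)->W->(1,2) | ant2:(0,2)->S->(1,2)
  grid max=6 at (1,2)
Step 4: ant0:(3,1)->N->(2,1) | ant1:(1,2)->N->(0,2) | ant2:(1,2)->N->(0,2)
  grid max=5 at (1,2)
Step 5: ant0:(2,1)->S->(3,1) | ant1:(0,2)->S->(1,2) | ant2:(0,2)->S->(1,2)
  grid max=8 at (1,2)

(3,1) (1,2) (1,2)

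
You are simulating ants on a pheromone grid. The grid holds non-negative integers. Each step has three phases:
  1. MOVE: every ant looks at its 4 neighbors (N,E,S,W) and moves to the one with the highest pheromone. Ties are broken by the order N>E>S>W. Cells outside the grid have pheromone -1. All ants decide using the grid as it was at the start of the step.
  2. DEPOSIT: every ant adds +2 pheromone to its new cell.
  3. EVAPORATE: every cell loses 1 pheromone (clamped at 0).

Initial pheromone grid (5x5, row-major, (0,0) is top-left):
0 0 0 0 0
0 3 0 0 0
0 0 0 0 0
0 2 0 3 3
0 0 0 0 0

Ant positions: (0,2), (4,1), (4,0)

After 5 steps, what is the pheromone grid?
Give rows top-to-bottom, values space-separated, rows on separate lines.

After step 1: ants at (0,3),(3,1),(3,0)
  0 0 0 1 0
  0 2 0 0 0
  0 0 0 0 0
  1 3 0 2 2
  0 0 0 0 0
After step 2: ants at (0,4),(3,0),(3,1)
  0 0 0 0 1
  0 1 0 0 0
  0 0 0 0 0
  2 4 0 1 1
  0 0 0 0 0
After step 3: ants at (1,4),(3,1),(3,0)
  0 0 0 0 0
  0 0 0 0 1
  0 0 0 0 0
  3 5 0 0 0
  0 0 0 0 0
After step 4: ants at (0,4),(3,0),(3,1)
  0 0 0 0 1
  0 0 0 0 0
  0 0 0 0 0
  4 6 0 0 0
  0 0 0 0 0
After step 5: ants at (1,4),(3,1),(3,0)
  0 0 0 0 0
  0 0 0 0 1
  0 0 0 0 0
  5 7 0 0 0
  0 0 0 0 0

0 0 0 0 0
0 0 0 0 1
0 0 0 0 0
5 7 0 0 0
0 0 0 0 0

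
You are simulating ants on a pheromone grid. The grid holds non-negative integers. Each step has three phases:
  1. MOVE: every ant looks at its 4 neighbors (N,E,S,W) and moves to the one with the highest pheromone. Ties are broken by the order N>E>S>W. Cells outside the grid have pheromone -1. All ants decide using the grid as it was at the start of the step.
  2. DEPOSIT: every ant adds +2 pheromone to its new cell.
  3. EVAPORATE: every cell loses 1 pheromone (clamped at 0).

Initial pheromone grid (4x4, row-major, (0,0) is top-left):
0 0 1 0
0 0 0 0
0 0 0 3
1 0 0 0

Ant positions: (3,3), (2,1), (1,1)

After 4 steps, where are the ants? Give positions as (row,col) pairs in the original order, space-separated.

Step 1: ant0:(3,3)->N->(2,3) | ant1:(2,1)->N->(1,1) | ant2:(1,1)->N->(0,1)
  grid max=4 at (2,3)
Step 2: ant0:(2,3)->N->(1,3) | ant1:(1,1)->N->(0,1) | ant2:(0,1)->S->(1,1)
  grid max=3 at (2,3)
Step 3: ant0:(1,3)->S->(2,3) | ant1:(0,1)->S->(1,1) | ant2:(1,1)->N->(0,1)
  grid max=4 at (2,3)
Step 4: ant0:(2,3)->N->(1,3) | ant1:(1,1)->N->(0,1) | ant2:(0,1)->S->(1,1)
  grid max=4 at (0,1)

(1,3) (0,1) (1,1)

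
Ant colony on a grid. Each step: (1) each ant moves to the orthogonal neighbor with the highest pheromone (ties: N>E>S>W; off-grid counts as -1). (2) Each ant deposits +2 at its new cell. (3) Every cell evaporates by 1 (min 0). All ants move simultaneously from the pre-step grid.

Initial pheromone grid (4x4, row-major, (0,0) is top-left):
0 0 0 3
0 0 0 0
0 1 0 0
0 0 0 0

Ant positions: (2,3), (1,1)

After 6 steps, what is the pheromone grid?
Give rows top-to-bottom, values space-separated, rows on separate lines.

After step 1: ants at (1,3),(2,1)
  0 0 0 2
  0 0 0 1
  0 2 0 0
  0 0 0 0
After step 2: ants at (0,3),(1,1)
  0 0 0 3
  0 1 0 0
  0 1 0 0
  0 0 0 0
After step 3: ants at (1,3),(2,1)
  0 0 0 2
  0 0 0 1
  0 2 0 0
  0 0 0 0
After step 4: ants at (0,3),(1,1)
  0 0 0 3
  0 1 0 0
  0 1 0 0
  0 0 0 0
After step 5: ants at (1,3),(2,1)
  0 0 0 2
  0 0 0 1
  0 2 0 0
  0 0 0 0
After step 6: ants at (0,3),(1,1)
  0 0 0 3
  0 1 0 0
  0 1 0 0
  0 0 0 0

0 0 0 3
0 1 0 0
0 1 0 0
0 0 0 0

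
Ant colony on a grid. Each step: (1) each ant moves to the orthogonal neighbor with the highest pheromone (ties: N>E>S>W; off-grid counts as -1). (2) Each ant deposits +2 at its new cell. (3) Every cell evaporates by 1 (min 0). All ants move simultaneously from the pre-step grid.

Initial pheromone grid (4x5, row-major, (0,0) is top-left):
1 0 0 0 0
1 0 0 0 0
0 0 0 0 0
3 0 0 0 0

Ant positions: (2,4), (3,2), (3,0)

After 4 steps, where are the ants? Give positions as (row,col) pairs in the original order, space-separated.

Step 1: ant0:(2,4)->N->(1,4) | ant1:(3,2)->N->(2,2) | ant2:(3,0)->N->(2,0)
  grid max=2 at (3,0)
Step 2: ant0:(1,4)->N->(0,4) | ant1:(2,2)->N->(1,2) | ant2:(2,0)->S->(3,0)
  grid max=3 at (3,0)
Step 3: ant0:(0,4)->S->(1,4) | ant1:(1,2)->N->(0,2) | ant2:(3,0)->N->(2,0)
  grid max=2 at (3,0)
Step 4: ant0:(1,4)->N->(0,4) | ant1:(0,2)->E->(0,3) | ant2:(2,0)->S->(3,0)
  grid max=3 at (3,0)

(0,4) (0,3) (3,0)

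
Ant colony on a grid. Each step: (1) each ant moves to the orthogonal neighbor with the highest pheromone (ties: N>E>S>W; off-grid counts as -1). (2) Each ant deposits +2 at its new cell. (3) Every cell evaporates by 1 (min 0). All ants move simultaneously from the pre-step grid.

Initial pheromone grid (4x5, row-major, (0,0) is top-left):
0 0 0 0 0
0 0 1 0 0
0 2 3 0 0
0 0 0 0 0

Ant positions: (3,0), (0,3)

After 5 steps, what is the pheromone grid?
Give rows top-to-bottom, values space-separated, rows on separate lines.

After step 1: ants at (2,0),(0,4)
  0 0 0 0 1
  0 0 0 0 0
  1 1 2 0 0
  0 0 0 0 0
After step 2: ants at (2,1),(1,4)
  0 0 0 0 0
  0 0 0 0 1
  0 2 1 0 0
  0 0 0 0 0
After step 3: ants at (2,2),(0,4)
  0 0 0 0 1
  0 0 0 0 0
  0 1 2 0 0
  0 0 0 0 0
After step 4: ants at (2,1),(1,4)
  0 0 0 0 0
  0 0 0 0 1
  0 2 1 0 0
  0 0 0 0 0
After step 5: ants at (2,2),(0,4)
  0 0 0 0 1
  0 0 0 0 0
  0 1 2 0 0
  0 0 0 0 0

0 0 0 0 1
0 0 0 0 0
0 1 2 0 0
0 0 0 0 0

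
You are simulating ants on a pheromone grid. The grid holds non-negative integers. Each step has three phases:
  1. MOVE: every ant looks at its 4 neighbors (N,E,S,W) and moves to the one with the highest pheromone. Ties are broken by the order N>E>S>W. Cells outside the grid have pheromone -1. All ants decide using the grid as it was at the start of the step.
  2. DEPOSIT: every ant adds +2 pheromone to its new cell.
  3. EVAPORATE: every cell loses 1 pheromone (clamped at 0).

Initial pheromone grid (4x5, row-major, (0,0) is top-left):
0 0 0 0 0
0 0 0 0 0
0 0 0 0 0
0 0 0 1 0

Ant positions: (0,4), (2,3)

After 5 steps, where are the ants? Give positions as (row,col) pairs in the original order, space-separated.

Step 1: ant0:(0,4)->S->(1,4) | ant1:(2,3)->S->(3,3)
  grid max=2 at (3,3)
Step 2: ant0:(1,4)->N->(0,4) | ant1:(3,3)->N->(2,3)
  grid max=1 at (0,4)
Step 3: ant0:(0,4)->S->(1,4) | ant1:(2,3)->S->(3,3)
  grid max=2 at (3,3)
Step 4: ant0:(1,4)->N->(0,4) | ant1:(3,3)->N->(2,3)
  grid max=1 at (0,4)
Step 5: ant0:(0,4)->S->(1,4) | ant1:(2,3)->S->(3,3)
  grid max=2 at (3,3)

(1,4) (3,3)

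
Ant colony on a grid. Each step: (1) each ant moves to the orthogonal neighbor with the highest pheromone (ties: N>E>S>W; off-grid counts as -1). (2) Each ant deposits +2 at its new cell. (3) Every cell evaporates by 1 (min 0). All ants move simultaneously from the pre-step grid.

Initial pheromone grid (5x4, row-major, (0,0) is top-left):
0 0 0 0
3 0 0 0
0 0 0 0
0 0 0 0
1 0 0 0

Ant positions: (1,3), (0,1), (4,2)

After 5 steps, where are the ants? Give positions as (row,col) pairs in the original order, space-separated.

Step 1: ant0:(1,3)->N->(0,3) | ant1:(0,1)->E->(0,2) | ant2:(4,2)->N->(3,2)
  grid max=2 at (1,0)
Step 2: ant0:(0,3)->W->(0,2) | ant1:(0,2)->E->(0,3) | ant2:(3,2)->N->(2,2)
  grid max=2 at (0,2)
Step 3: ant0:(0,2)->E->(0,3) | ant1:(0,3)->W->(0,2) | ant2:(2,2)->N->(1,2)
  grid max=3 at (0,2)
Step 4: ant0:(0,3)->W->(0,2) | ant1:(0,2)->E->(0,3) | ant2:(1,2)->N->(0,2)
  grid max=6 at (0,2)
Step 5: ant0:(0,2)->E->(0,3) | ant1:(0,3)->W->(0,2) | ant2:(0,2)->E->(0,3)
  grid max=7 at (0,2)

(0,3) (0,2) (0,3)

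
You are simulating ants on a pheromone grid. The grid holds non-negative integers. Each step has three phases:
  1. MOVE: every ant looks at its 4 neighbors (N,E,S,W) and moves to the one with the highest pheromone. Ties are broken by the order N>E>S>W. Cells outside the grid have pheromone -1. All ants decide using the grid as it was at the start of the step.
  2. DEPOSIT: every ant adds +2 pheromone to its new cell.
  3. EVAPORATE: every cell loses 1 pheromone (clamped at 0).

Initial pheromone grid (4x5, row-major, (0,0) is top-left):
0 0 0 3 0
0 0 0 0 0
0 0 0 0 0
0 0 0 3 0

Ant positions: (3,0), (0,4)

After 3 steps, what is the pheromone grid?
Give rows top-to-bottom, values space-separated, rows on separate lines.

After step 1: ants at (2,0),(0,3)
  0 0 0 4 0
  0 0 0 0 0
  1 0 0 0 0
  0 0 0 2 0
After step 2: ants at (1,0),(0,4)
  0 0 0 3 1
  1 0 0 0 0
  0 0 0 0 0
  0 0 0 1 0
After step 3: ants at (0,0),(0,3)
  1 0 0 4 0
  0 0 0 0 0
  0 0 0 0 0
  0 0 0 0 0

1 0 0 4 0
0 0 0 0 0
0 0 0 0 0
0 0 0 0 0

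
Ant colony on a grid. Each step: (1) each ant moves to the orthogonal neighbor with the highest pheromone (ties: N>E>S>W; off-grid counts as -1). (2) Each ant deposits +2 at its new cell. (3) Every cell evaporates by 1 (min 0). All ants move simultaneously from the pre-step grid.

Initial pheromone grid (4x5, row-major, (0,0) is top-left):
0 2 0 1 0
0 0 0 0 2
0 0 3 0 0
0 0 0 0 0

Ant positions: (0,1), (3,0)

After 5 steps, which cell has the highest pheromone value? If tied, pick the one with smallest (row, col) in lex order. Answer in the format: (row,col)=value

Step 1: ant0:(0,1)->E->(0,2) | ant1:(3,0)->N->(2,0)
  grid max=2 at (2,2)
Step 2: ant0:(0,2)->W->(0,1) | ant1:(2,0)->N->(1,0)
  grid max=2 at (0,1)
Step 3: ant0:(0,1)->E->(0,2) | ant1:(1,0)->N->(0,0)
  grid max=1 at (0,0)
Step 4: ant0:(0,2)->W->(0,1) | ant1:(0,0)->E->(0,1)
  grid max=4 at (0,1)
Step 5: ant0:(0,1)->E->(0,2) | ant1:(0,1)->E->(0,2)
  grid max=3 at (0,1)
Final grid:
  0 3 3 0 0
  0 0 0 0 0
  0 0 0 0 0
  0 0 0 0 0
Max pheromone 3 at (0,1)

Answer: (0,1)=3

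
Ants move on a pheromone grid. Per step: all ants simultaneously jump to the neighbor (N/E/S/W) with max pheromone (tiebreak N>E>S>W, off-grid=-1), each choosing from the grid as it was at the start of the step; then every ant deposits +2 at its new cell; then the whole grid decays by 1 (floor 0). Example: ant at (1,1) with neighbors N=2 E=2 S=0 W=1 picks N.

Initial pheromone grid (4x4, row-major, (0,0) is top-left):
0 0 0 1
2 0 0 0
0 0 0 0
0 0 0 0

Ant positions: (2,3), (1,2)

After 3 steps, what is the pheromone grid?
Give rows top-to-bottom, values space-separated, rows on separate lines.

After step 1: ants at (1,3),(0,2)
  0 0 1 0
  1 0 0 1
  0 0 0 0
  0 0 0 0
After step 2: ants at (0,3),(0,3)
  0 0 0 3
  0 0 0 0
  0 0 0 0
  0 0 0 0
After step 3: ants at (1,3),(1,3)
  0 0 0 2
  0 0 0 3
  0 0 0 0
  0 0 0 0

0 0 0 2
0 0 0 3
0 0 0 0
0 0 0 0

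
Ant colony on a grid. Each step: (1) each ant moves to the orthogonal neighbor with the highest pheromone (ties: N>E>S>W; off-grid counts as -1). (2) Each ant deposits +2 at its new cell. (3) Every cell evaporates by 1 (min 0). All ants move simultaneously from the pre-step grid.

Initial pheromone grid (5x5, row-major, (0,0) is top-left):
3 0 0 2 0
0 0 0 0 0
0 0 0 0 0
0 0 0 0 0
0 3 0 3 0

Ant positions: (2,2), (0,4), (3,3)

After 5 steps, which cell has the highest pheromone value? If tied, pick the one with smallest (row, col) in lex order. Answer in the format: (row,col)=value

Step 1: ant0:(2,2)->N->(1,2) | ant1:(0,4)->W->(0,3) | ant2:(3,3)->S->(4,3)
  grid max=4 at (4,3)
Step 2: ant0:(1,2)->N->(0,2) | ant1:(0,3)->E->(0,4) | ant2:(4,3)->N->(3,3)
  grid max=3 at (4,3)
Step 3: ant0:(0,2)->E->(0,3) | ant1:(0,4)->W->(0,3) | ant2:(3,3)->S->(4,3)
  grid max=5 at (0,3)
Step 4: ant0:(0,3)->E->(0,4) | ant1:(0,3)->E->(0,4) | ant2:(4,3)->N->(3,3)
  grid max=4 at (0,3)
Step 5: ant0:(0,4)->W->(0,3) | ant1:(0,4)->W->(0,3) | ant2:(3,3)->S->(4,3)
  grid max=7 at (0,3)
Final grid:
  0 0 0 7 2
  0 0 0 0 0
  0 0 0 0 0
  0 0 0 0 0
  0 0 0 4 0
Max pheromone 7 at (0,3)

Answer: (0,3)=7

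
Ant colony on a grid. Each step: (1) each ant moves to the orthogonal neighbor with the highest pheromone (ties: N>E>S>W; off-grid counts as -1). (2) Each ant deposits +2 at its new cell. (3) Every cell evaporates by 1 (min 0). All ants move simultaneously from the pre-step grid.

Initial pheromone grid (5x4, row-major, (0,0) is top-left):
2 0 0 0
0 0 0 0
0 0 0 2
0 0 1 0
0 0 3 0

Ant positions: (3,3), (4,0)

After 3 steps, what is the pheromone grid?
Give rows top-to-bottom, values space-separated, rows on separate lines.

After step 1: ants at (2,3),(3,0)
  1 0 0 0
  0 0 0 0
  0 0 0 3
  1 0 0 0
  0 0 2 0
After step 2: ants at (1,3),(2,0)
  0 0 0 0
  0 0 0 1
  1 0 0 2
  0 0 0 0
  0 0 1 0
After step 3: ants at (2,3),(1,0)
  0 0 0 0
  1 0 0 0
  0 0 0 3
  0 0 0 0
  0 0 0 0

0 0 0 0
1 0 0 0
0 0 0 3
0 0 0 0
0 0 0 0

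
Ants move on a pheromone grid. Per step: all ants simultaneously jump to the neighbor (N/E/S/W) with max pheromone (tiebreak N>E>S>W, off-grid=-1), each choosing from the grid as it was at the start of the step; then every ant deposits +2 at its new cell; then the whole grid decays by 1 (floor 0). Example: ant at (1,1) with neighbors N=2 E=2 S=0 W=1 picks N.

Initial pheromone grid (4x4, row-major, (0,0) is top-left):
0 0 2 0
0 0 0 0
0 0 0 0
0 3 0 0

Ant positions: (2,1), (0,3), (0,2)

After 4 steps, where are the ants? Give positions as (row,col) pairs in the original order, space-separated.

Step 1: ant0:(2,1)->S->(3,1) | ant1:(0,3)->W->(0,2) | ant2:(0,2)->E->(0,3)
  grid max=4 at (3,1)
Step 2: ant0:(3,1)->N->(2,1) | ant1:(0,2)->E->(0,3) | ant2:(0,3)->W->(0,2)
  grid max=4 at (0,2)
Step 3: ant0:(2,1)->S->(3,1) | ant1:(0,3)->W->(0,2) | ant2:(0,2)->E->(0,3)
  grid max=5 at (0,2)
Step 4: ant0:(3,1)->N->(2,1) | ant1:(0,2)->E->(0,3) | ant2:(0,3)->W->(0,2)
  grid max=6 at (0,2)

(2,1) (0,3) (0,2)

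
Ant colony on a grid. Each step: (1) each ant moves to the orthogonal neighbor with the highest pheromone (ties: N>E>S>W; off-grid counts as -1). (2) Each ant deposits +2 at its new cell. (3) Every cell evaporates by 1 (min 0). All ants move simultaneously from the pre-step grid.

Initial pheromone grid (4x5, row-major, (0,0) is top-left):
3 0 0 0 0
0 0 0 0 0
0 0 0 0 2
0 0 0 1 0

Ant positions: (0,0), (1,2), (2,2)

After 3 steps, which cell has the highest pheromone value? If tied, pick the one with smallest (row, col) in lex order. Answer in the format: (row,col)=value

Answer: (0,2)=3

Derivation:
Step 1: ant0:(0,0)->E->(0,1) | ant1:(1,2)->N->(0,2) | ant2:(2,2)->N->(1,2)
  grid max=2 at (0,0)
Step 2: ant0:(0,1)->W->(0,0) | ant1:(0,2)->S->(1,2) | ant2:(1,2)->N->(0,2)
  grid max=3 at (0,0)
Step 3: ant0:(0,0)->E->(0,1) | ant1:(1,2)->N->(0,2) | ant2:(0,2)->S->(1,2)
  grid max=3 at (0,2)
Final grid:
  2 1 3 0 0
  0 0 3 0 0
  0 0 0 0 0
  0 0 0 0 0
Max pheromone 3 at (0,2)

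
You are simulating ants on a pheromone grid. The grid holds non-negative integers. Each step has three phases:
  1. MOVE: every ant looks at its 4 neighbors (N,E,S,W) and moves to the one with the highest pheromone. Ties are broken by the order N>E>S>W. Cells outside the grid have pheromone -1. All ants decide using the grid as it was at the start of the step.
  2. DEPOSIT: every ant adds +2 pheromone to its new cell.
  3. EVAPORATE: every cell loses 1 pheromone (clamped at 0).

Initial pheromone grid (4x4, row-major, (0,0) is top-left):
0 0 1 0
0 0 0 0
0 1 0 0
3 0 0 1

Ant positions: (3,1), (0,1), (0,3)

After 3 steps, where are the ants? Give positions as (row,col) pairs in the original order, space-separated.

Step 1: ant0:(3,1)->W->(3,0) | ant1:(0,1)->E->(0,2) | ant2:(0,3)->W->(0,2)
  grid max=4 at (0,2)
Step 2: ant0:(3,0)->N->(2,0) | ant1:(0,2)->E->(0,3) | ant2:(0,2)->E->(0,3)
  grid max=3 at (0,2)
Step 3: ant0:(2,0)->S->(3,0) | ant1:(0,3)->W->(0,2) | ant2:(0,3)->W->(0,2)
  grid max=6 at (0,2)

(3,0) (0,2) (0,2)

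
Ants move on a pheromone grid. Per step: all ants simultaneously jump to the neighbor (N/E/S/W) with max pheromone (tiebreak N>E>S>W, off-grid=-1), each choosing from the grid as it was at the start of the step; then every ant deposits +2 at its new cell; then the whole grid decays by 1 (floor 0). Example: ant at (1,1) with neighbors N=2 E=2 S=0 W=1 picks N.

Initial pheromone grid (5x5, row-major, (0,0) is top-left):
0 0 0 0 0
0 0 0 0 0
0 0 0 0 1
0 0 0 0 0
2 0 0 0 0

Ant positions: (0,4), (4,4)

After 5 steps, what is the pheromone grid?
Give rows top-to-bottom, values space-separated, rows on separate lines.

After step 1: ants at (1,4),(3,4)
  0 0 0 0 0
  0 0 0 0 1
  0 0 0 0 0
  0 0 0 0 1
  1 0 0 0 0
After step 2: ants at (0,4),(2,4)
  0 0 0 0 1
  0 0 0 0 0
  0 0 0 0 1
  0 0 0 0 0
  0 0 0 0 0
After step 3: ants at (1,4),(1,4)
  0 0 0 0 0
  0 0 0 0 3
  0 0 0 0 0
  0 0 0 0 0
  0 0 0 0 0
After step 4: ants at (0,4),(0,4)
  0 0 0 0 3
  0 0 0 0 2
  0 0 0 0 0
  0 0 0 0 0
  0 0 0 0 0
After step 5: ants at (1,4),(1,4)
  0 0 0 0 2
  0 0 0 0 5
  0 0 0 0 0
  0 0 0 0 0
  0 0 0 0 0

0 0 0 0 2
0 0 0 0 5
0 0 0 0 0
0 0 0 0 0
0 0 0 0 0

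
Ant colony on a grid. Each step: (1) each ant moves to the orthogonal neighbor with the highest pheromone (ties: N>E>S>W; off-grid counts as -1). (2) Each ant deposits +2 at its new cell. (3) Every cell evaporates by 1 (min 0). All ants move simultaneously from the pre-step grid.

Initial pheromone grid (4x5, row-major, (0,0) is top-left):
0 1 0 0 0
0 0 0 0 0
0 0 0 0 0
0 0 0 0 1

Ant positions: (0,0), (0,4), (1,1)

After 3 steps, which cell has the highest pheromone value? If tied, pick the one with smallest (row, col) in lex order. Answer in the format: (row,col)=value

Answer: (0,1)=6

Derivation:
Step 1: ant0:(0,0)->E->(0,1) | ant1:(0,4)->S->(1,4) | ant2:(1,1)->N->(0,1)
  grid max=4 at (0,1)
Step 2: ant0:(0,1)->E->(0,2) | ant1:(1,4)->N->(0,4) | ant2:(0,1)->E->(0,2)
  grid max=3 at (0,1)
Step 3: ant0:(0,2)->W->(0,1) | ant1:(0,4)->S->(1,4) | ant2:(0,2)->W->(0,1)
  grid max=6 at (0,1)
Final grid:
  0 6 2 0 0
  0 0 0 0 1
  0 0 0 0 0
  0 0 0 0 0
Max pheromone 6 at (0,1)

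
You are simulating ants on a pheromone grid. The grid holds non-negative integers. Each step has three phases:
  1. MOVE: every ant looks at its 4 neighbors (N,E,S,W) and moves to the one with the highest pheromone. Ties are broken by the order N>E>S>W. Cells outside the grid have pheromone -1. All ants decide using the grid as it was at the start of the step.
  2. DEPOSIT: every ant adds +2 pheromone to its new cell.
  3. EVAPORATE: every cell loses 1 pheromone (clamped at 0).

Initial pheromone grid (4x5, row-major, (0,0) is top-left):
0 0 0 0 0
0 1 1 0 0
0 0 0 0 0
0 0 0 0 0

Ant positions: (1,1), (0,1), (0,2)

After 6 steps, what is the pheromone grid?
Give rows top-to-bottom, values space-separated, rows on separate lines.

After step 1: ants at (1,2),(1,1),(1,2)
  0 0 0 0 0
  0 2 4 0 0
  0 0 0 0 0
  0 0 0 0 0
After step 2: ants at (1,1),(1,2),(1,1)
  0 0 0 0 0
  0 5 5 0 0
  0 0 0 0 0
  0 0 0 0 0
After step 3: ants at (1,2),(1,1),(1,2)
  0 0 0 0 0
  0 6 8 0 0
  0 0 0 0 0
  0 0 0 0 0
After step 4: ants at (1,1),(1,2),(1,1)
  0 0 0 0 0
  0 9 9 0 0
  0 0 0 0 0
  0 0 0 0 0
After step 5: ants at (1,2),(1,1),(1,2)
  0 0 0 0 0
  0 10 12 0 0
  0 0 0 0 0
  0 0 0 0 0
After step 6: ants at (1,1),(1,2),(1,1)
  0 0 0 0 0
  0 13 13 0 0
  0 0 0 0 0
  0 0 0 0 0

0 0 0 0 0
0 13 13 0 0
0 0 0 0 0
0 0 0 0 0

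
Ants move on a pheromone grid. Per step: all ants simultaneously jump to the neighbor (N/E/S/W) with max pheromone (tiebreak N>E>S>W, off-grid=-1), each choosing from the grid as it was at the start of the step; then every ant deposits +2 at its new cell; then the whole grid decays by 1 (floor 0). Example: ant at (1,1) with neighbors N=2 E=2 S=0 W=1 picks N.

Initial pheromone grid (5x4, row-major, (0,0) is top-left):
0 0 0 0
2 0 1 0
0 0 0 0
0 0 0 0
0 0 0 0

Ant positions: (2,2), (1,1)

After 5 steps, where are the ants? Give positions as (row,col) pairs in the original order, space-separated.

Step 1: ant0:(2,2)->N->(1,2) | ant1:(1,1)->W->(1,0)
  grid max=3 at (1,0)
Step 2: ant0:(1,2)->N->(0,2) | ant1:(1,0)->N->(0,0)
  grid max=2 at (1,0)
Step 3: ant0:(0,2)->S->(1,2) | ant1:(0,0)->S->(1,0)
  grid max=3 at (1,0)
Step 4: ant0:(1,2)->N->(0,2) | ant1:(1,0)->N->(0,0)
  grid max=2 at (1,0)
Step 5: ant0:(0,2)->S->(1,2) | ant1:(0,0)->S->(1,0)
  grid max=3 at (1,0)

(1,2) (1,0)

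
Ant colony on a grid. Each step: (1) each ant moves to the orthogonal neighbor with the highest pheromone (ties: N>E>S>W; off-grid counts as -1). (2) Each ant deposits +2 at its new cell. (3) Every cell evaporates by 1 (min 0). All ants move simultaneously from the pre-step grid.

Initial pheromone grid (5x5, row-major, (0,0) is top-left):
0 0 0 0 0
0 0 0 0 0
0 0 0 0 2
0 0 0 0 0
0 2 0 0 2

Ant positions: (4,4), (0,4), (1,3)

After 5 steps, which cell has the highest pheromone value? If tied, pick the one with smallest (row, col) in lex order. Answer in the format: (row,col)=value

Answer: (1,4)=9

Derivation:
Step 1: ant0:(4,4)->N->(3,4) | ant1:(0,4)->S->(1,4) | ant2:(1,3)->N->(0,3)
  grid max=1 at (0,3)
Step 2: ant0:(3,4)->N->(2,4) | ant1:(1,4)->S->(2,4) | ant2:(0,3)->E->(0,4)
  grid max=4 at (2,4)
Step 3: ant0:(2,4)->N->(1,4) | ant1:(2,4)->N->(1,4) | ant2:(0,4)->S->(1,4)
  grid max=5 at (1,4)
Step 4: ant0:(1,4)->S->(2,4) | ant1:(1,4)->S->(2,4) | ant2:(1,4)->S->(2,4)
  grid max=8 at (2,4)
Step 5: ant0:(2,4)->N->(1,4) | ant1:(2,4)->N->(1,4) | ant2:(2,4)->N->(1,4)
  grid max=9 at (1,4)
Final grid:
  0 0 0 0 0
  0 0 0 0 9
  0 0 0 0 7
  0 0 0 0 0
  0 0 0 0 0
Max pheromone 9 at (1,4)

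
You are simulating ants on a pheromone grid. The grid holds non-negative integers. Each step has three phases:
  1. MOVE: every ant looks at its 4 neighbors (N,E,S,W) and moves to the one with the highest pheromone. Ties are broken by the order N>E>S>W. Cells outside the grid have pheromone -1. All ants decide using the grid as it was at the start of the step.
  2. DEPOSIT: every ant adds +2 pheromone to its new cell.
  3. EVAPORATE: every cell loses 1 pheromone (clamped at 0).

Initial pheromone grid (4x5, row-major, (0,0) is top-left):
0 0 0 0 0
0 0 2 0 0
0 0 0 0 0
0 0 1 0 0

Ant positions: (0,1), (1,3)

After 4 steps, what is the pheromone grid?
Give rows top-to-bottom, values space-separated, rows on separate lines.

After step 1: ants at (0,2),(1,2)
  0 0 1 0 0
  0 0 3 0 0
  0 0 0 0 0
  0 0 0 0 0
After step 2: ants at (1,2),(0,2)
  0 0 2 0 0
  0 0 4 0 0
  0 0 0 0 0
  0 0 0 0 0
After step 3: ants at (0,2),(1,2)
  0 0 3 0 0
  0 0 5 0 0
  0 0 0 0 0
  0 0 0 0 0
After step 4: ants at (1,2),(0,2)
  0 0 4 0 0
  0 0 6 0 0
  0 0 0 0 0
  0 0 0 0 0

0 0 4 0 0
0 0 6 0 0
0 0 0 0 0
0 0 0 0 0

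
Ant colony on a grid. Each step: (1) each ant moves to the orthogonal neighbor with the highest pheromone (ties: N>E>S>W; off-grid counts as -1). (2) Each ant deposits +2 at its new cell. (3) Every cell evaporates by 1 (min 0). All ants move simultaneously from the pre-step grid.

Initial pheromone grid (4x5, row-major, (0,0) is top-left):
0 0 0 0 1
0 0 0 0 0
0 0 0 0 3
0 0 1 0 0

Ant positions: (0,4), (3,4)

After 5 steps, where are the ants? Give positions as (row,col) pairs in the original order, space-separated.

Step 1: ant0:(0,4)->S->(1,4) | ant1:(3,4)->N->(2,4)
  grid max=4 at (2,4)
Step 2: ant0:(1,4)->S->(2,4) | ant1:(2,4)->N->(1,4)
  grid max=5 at (2,4)
Step 3: ant0:(2,4)->N->(1,4) | ant1:(1,4)->S->(2,4)
  grid max=6 at (2,4)
Step 4: ant0:(1,4)->S->(2,4) | ant1:(2,4)->N->(1,4)
  grid max=7 at (2,4)
Step 5: ant0:(2,4)->N->(1,4) | ant1:(1,4)->S->(2,4)
  grid max=8 at (2,4)

(1,4) (2,4)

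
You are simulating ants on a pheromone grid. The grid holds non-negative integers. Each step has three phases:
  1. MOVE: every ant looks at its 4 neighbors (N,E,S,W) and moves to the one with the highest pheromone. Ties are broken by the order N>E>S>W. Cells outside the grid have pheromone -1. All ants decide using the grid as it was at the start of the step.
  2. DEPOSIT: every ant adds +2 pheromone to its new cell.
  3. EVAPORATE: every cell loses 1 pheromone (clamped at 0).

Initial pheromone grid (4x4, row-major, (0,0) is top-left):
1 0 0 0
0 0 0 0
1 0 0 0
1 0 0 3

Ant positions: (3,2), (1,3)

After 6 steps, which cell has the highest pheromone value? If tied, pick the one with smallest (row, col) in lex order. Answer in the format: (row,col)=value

Step 1: ant0:(3,2)->E->(3,3) | ant1:(1,3)->N->(0,3)
  grid max=4 at (3,3)
Step 2: ant0:(3,3)->N->(2,3) | ant1:(0,3)->S->(1,3)
  grid max=3 at (3,3)
Step 3: ant0:(2,3)->S->(3,3) | ant1:(1,3)->S->(2,3)
  grid max=4 at (3,3)
Step 4: ant0:(3,3)->N->(2,3) | ant1:(2,3)->S->(3,3)
  grid max=5 at (3,3)
Step 5: ant0:(2,3)->S->(3,3) | ant1:(3,3)->N->(2,3)
  grid max=6 at (3,3)
Step 6: ant0:(3,3)->N->(2,3) | ant1:(2,3)->S->(3,3)
  grid max=7 at (3,3)
Final grid:
  0 0 0 0
  0 0 0 0
  0 0 0 5
  0 0 0 7
Max pheromone 7 at (3,3)

Answer: (3,3)=7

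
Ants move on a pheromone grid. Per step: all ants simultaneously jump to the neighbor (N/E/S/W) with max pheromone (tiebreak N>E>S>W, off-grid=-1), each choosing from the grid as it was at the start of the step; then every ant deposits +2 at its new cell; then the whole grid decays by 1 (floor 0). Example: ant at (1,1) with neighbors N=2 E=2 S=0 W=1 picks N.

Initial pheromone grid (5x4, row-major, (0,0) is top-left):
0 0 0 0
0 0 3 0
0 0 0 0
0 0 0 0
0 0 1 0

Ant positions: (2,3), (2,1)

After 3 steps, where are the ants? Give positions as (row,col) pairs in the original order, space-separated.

Step 1: ant0:(2,3)->N->(1,3) | ant1:(2,1)->N->(1,1)
  grid max=2 at (1,2)
Step 2: ant0:(1,3)->W->(1,2) | ant1:(1,1)->E->(1,2)
  grid max=5 at (1,2)
Step 3: ant0:(1,2)->N->(0,2) | ant1:(1,2)->N->(0,2)
  grid max=4 at (1,2)

(0,2) (0,2)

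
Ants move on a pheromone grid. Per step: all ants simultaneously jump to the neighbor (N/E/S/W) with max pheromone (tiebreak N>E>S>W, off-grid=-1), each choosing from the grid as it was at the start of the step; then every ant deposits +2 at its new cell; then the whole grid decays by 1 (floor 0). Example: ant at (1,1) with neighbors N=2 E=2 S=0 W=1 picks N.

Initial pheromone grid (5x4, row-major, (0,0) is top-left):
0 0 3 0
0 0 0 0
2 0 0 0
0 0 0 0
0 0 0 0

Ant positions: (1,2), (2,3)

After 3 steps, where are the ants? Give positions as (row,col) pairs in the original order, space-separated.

Step 1: ant0:(1,2)->N->(0,2) | ant1:(2,3)->N->(1,3)
  grid max=4 at (0,2)
Step 2: ant0:(0,2)->E->(0,3) | ant1:(1,3)->N->(0,3)
  grid max=3 at (0,2)
Step 3: ant0:(0,3)->W->(0,2) | ant1:(0,3)->W->(0,2)
  grid max=6 at (0,2)

(0,2) (0,2)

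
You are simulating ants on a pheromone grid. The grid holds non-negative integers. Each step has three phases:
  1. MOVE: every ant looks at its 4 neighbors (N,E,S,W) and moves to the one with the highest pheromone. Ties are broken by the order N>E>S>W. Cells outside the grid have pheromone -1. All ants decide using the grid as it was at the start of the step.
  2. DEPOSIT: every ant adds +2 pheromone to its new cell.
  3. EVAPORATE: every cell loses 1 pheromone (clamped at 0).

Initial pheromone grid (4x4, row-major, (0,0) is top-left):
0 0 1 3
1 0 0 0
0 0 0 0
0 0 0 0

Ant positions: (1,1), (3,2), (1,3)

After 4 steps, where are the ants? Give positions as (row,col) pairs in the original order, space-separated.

Step 1: ant0:(1,1)->W->(1,0) | ant1:(3,2)->N->(2,2) | ant2:(1,3)->N->(0,3)
  grid max=4 at (0,3)
Step 2: ant0:(1,0)->N->(0,0) | ant1:(2,2)->N->(1,2) | ant2:(0,3)->S->(1,3)
  grid max=3 at (0,3)
Step 3: ant0:(0,0)->S->(1,0) | ant1:(1,2)->E->(1,3) | ant2:(1,3)->N->(0,3)
  grid max=4 at (0,3)
Step 4: ant0:(1,0)->N->(0,0) | ant1:(1,3)->N->(0,3) | ant2:(0,3)->S->(1,3)
  grid max=5 at (0,3)

(0,0) (0,3) (1,3)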